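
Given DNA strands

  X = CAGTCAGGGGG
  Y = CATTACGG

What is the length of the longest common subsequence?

6

Pick C at X[1]=Y[1], then A at X[2]=Y[2], then T at X[4]=Y[4], then C at X[5]=Y[6], then G at X[10]=Y[7], then G at X[11]=Y[8]; all 6 bases appear in both, in order. The LCS DP gives dp[11][8] = 6, so this is optimal.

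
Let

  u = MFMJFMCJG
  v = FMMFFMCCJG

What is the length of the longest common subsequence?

Match M at u[1]=v[3], then F at u[2]=v[4], then F at u[5]=v[5], then M at u[6]=v[6], then C at u[7]=v[8], then J at u[8]=v[9], then G at u[9]=v[10] — 7 characters in the same relative order in both. Since dp[9][10] = 7, nothing longer is possible.

7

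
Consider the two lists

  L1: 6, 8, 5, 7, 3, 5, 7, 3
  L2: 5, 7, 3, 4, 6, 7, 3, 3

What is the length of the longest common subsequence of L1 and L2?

5

Let dp[i][j] be the LCS length of the first i values of L1 and the first j values of L2. dp[i][j] = dp[i-1][j-1]+1 when the i-th and j-th values match, else max(dp[i-1][j], dp[i][j-1]).
    ·  5  7  3  4  6  7  3  3
 ·  0  0  0  0  0  0  0  0  0
 6  0  0  0  0  0  1  1  1  1
 8  0  0  0  0  0  1  1  1  1
 5  0  1  1  1  1  1  1  1  1
 7  0  1  2  2  2  2  2  2  2
 3  0  1  2  3  3  3  3  3  3
 5  0  1  2  3  3  3  3  3  3
 7  0  1  2  3  3  3  4  4  4
 3  0  1  2  3  3  3  4  5  5
dp[8][8] = 5. One LCS (by backtracking along matches): 5, 7, 3, 7, 3.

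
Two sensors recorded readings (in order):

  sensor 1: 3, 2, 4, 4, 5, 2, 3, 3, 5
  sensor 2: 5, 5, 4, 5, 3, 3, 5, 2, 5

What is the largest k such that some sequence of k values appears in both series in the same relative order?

Let dp[i][j] be the LCS length of the first i values of sensor 1 and the first j values of sensor 2. dp[i][j] = dp[i-1][j-1]+1 when the i-th and j-th values match, else max(dp[i-1][j], dp[i][j-1]).
    ·  5  5  4  5  3  3  5  2  5
 ·  0  0  0  0  0  0  0  0  0  0
 3  0  0  0  0  0  1  1  1  1  1
 2  0  0  0  0  0  1  1  1  2  2
 4  0  0  0  1  1  1  1  1  2  2
 4  0  0  0  1  1  1  1  1  2  2
 5  0  1  1  1  2  2  2  2  2  3
 2  0  1  1  1  2  2  2  2  3  3
 3  0  1  1  1  2  3  3  3  3  3
 3  0  1  1  1  2  3  4  4  4  4
 5  0  1  2  2  2  3  4  5  5  5
dp[9][9] = 5. One LCS (by backtracking along matches): 4, 5, 3, 3, 5.

5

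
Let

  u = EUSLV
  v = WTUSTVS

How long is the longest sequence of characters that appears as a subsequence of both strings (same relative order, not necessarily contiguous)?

3

Let dp[i][j] be the LCS length of the first i characters of u and the first j characters of v. dp[i][j] = dp[i-1][j-1]+1 when the i-th and j-th characters match, else max(dp[i-1][j], dp[i][j-1]).
    ·  W  T  U  S  T  V  S
 ·  0  0  0  0  0  0  0  0
 E  0  0  0  0  0  0  0  0
 U  0  0  0  1  1  1  1  1
 S  0  0  0  1  2  2  2  2
 L  0  0  0  1  2  2  2  2
 V  0  0  0  1  2  2  3  3
dp[5][7] = 3. One LCS (by backtracking along matches): USV.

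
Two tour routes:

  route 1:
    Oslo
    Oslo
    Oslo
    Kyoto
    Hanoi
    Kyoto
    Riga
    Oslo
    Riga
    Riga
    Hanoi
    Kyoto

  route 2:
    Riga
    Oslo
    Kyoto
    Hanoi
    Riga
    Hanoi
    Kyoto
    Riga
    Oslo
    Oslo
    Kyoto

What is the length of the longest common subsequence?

7

Taking Oslo [3,2], then Kyoto [4,3], then Hanoi [5,6], then Kyoto [6,7], then Riga [7,8], then Oslo [8,10], then Kyoto [12,11] gives a common subsequence of length 7, and the DP table's final entry dp[12][11] is also 7, so no common subsequence is longer.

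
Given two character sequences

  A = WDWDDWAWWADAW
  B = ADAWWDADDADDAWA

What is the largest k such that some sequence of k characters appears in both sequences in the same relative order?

8

Pick W (A #1, B #5), D (A #2, B #6), D (A #4, B #8), D (A #5, B #9), A (A #7, B #10), D (A #11, B #12), A (A #12, B #13), W (A #13, B #14); all 8 characters appear in both, in order. The LCS DP gives dp[13][15] = 8, so this is optimal.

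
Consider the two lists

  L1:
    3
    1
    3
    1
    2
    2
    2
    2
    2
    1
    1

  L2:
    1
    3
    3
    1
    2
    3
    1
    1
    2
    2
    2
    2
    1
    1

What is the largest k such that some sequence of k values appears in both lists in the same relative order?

Taking 3 [1,3]; then 1 [2,4]; then 3 [3,6]; then 1 [4,8]; then 2 [6,9]; then 2 [7,10]; then 2 [8,11]; then 2 [9,12]; then 1 [10,13]; then 1 [11,14] gives a common subsequence of length 10, and the DP table's final entry dp[11][14] is also 10, so no common subsequence is longer.

10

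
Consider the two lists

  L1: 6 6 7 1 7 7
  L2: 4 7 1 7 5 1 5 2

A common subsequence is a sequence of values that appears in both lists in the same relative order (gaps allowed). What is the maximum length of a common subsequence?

Match 7 (L1 #3, L2 #2), 1 (L1 #4, L2 #3), 7 (L1 #5, L2 #4) — 3 values in the same relative order in both. Since dp[6][8] = 3, nothing longer is possible.

3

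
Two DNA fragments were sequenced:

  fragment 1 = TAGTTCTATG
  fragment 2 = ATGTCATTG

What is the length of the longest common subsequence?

7

Let dp[i][j] be the LCS length of the first i bases of fragment 1 and the first j bases of fragment 2. dp[i][j] = dp[i-1][j-1]+1 when the i-th and j-th bases match, else max(dp[i-1][j], dp[i][j-1]).
    ·  A  T  G  T  C  A  T  T  G
 ·  0  0  0  0  0  0  0  0  0  0
 T  0  0  1  1  1  1  1  1  1  1
 A  0  1  1  1  1  1  2  2  2  2
 G  0  1  1  2  2  2  2  2  2  3
 T  0  1  2  2  3  3  3  3  3  3
 T  0  1  2  2  3  3  3  4  4  4
 C  0  1  2  2  3  4  4  4  4  4
 T  0  1  2  2  3  4  4  5  5  5
 A  0  1  2  2  3  4  5  5  5  5
 T  0  1  2  2  3  4  5  6  6  6
 G  0  1  2  3  3  4  5  6  6  7
dp[10][9] = 7. One LCS (by backtracking along matches): TGTCTTG.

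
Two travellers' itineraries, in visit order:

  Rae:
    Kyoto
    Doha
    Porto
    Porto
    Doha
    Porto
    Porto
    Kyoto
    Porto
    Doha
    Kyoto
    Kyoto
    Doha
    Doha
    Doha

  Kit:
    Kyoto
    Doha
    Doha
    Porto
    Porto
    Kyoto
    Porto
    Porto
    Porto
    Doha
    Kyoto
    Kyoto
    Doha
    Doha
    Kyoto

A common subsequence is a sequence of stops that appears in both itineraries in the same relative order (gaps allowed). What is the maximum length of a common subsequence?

12

Match Kyoto at Rae[1]=Kit[1], then Doha at Rae[2]=Kit[3], then Porto at Rae[3]=Kit[4], then Porto at Rae[4]=Kit[5], then Porto at Rae[6]=Kit[7], then Porto at Rae[7]=Kit[8], then Porto at Rae[9]=Kit[9], then Doha at Rae[10]=Kit[10], then Kyoto at Rae[11]=Kit[11], then Kyoto at Rae[12]=Kit[12], then Doha at Rae[13]=Kit[13], then Doha at Rae[14]=Kit[14] — 12 stops in the same relative order in both. dp[15][15] = 12 confirms this is the maximum.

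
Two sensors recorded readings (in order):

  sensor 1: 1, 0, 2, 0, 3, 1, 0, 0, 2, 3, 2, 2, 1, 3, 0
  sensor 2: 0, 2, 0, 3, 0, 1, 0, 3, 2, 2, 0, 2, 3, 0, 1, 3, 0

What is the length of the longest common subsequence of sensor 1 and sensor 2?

12

Pick 0 at sensor 1[2]=sensor 2[1] → 2 at sensor 1[3]=sensor 2[2] → 0 at sensor 1[4]=sensor 2[3] → 3 at sensor 1[5]=sensor 2[4] → 1 at sensor 1[6]=sensor 2[6] → 0 at sensor 1[7]=sensor 2[7] → 0 at sensor 1[8]=sensor 2[11] → 2 at sensor 1[9]=sensor 2[12] → 3 at sensor 1[10]=sensor 2[13] → 1 at sensor 1[13]=sensor 2[15] → 3 at sensor 1[14]=sensor 2[16] → 0 at sensor 1[15]=sensor 2[17]; all 12 values appear in both, in order, and the DP table's final entry dp[15][17] is also 12, so no common subsequence is longer.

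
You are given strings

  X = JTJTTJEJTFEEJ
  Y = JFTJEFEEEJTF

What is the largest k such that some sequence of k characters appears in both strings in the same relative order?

One common subsequence of length 8: J [1,1], then T [5,3], then J [6,4], then E [7,5], then F [10,6], then E [11,8], then E [12,9], then J [13,10]. dp[13][12] = 8 confirms this is the maximum.

8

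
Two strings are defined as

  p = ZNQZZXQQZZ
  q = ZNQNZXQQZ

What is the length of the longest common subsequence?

8

Pick Z (p #1, q #1); then N (p #2, q #2); then Q (p #3, q #3); then Z (p #5, q #5); then X (p #6, q #6); then Q (p #7, q #7); then Q (p #8, q #8); then Z (p #10, q #9); all 8 characters appear in both, in order. The LCS DP gives dp[10][9] = 8, so this is optimal.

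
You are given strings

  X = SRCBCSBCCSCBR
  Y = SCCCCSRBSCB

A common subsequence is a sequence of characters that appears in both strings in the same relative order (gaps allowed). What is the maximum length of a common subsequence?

Match S [1,1], then C [3,4], then C [5,5], then S [6,6], then B [7,8], then S [10,9], then C [11,10], then B [12,11] — 8 characters in the same relative order in both, and the DP table's final entry dp[13][11] is also 8, so no common subsequence is longer.

8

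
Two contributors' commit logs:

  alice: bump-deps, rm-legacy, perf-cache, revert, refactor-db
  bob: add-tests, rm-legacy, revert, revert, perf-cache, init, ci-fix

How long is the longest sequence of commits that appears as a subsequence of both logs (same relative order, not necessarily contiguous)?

Taking rm-legacy at alice[2]=bob[2] → perf-cache at alice[3]=bob[5] gives a common subsequence of length 2. The LCS DP gives dp[5][7] = 2, so this is optimal.

2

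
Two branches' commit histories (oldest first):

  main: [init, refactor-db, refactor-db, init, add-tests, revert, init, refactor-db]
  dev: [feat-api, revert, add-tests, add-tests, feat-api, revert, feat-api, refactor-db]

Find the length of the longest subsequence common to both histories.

3

Pick add-tests (main #5, dev #4), revert (main #6, dev #6), refactor-db (main #8, dev #8); all 3 commits appear in both, in order. Since dp[8][8] = 3, nothing longer is possible.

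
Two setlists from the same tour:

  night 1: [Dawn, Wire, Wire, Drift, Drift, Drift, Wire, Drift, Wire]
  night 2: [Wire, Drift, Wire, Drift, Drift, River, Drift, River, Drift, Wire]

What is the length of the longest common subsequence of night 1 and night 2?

7

Taking Wire [2,1] → Wire [3,3] → Drift [4,4] → Drift [5,5] → Drift [6,7] → Drift [8,9] → Wire [9,10] gives a common subsequence of length 7, and the DP table's final entry dp[9][10] is also 7, so no common subsequence is longer.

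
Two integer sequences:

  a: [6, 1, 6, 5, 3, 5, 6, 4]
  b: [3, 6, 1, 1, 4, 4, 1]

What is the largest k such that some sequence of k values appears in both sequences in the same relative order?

3

Let dp[i][j] be the LCS length of the first i values of a and the first j values of b. dp[i][j] = dp[i-1][j-1]+1 when the i-th and j-th values match, else max(dp[i-1][j], dp[i][j-1]).
    ·  3  6  1  1  4  4  1
 ·  0  0  0  0  0  0  0  0
 6  0  0  1  1  1  1  1  1
 1  0  0  1  2  2  2  2  2
 6  0  0  1  2  2  2  2  2
 5  0  0  1  2  2  2  2  2
 3  0  1  1  2  2  2  2  2
 5  0  1  1  2  2  2  2  2
 6  0  1  2  2  2  2  2  2
 4  0  1  2  2  2  3  3  3
dp[8][7] = 3. One LCS (by backtracking along matches): 6, 1, 4.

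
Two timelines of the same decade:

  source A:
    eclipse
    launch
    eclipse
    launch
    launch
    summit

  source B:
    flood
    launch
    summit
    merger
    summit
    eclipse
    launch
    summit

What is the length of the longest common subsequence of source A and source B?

4

One common subsequence of length 4: launch [2,2]; then eclipse [3,6]; then launch [5,7]; then summit [6,8]. dp[6][8] = 4 confirms this is the maximum.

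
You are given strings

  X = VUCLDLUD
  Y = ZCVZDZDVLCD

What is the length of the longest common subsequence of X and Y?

4

Let dp[i][j] be the LCS length of the first i characters of X and the first j characters of Y. dp[i][j] = dp[i-1][j-1]+1 when the i-th and j-th characters match, else max(dp[i-1][j], dp[i][j-1]).
    ·  Z  C  V  Z  D  Z  D  V  L  C  D
 ·  0  0  0  0  0  0  0  0  0  0  0  0
 V  0  0  0  1  1  1  1  1  1  1  1  1
 U  0  0  0  1  1  1  1  1  1  1  1  1
 C  0  0  1  1  1  1  1  1  1  1  2  2
 L  0  0  1  1  1  1  1  1  1  2  2  2
 D  0  0  1  1  1  2  2  2  2  2  2  3
 L  0  0  1  1  1  2  2  2  2  3  3  3
 U  0  0  1  1  1  2  2  2  2  3  3  3
 D  0  0  1  1  1  2  2  3  3  3  3  4
dp[8][11] = 4. One LCS (by backtracking along matches): VDLD.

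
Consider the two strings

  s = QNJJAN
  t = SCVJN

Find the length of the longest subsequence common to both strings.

2

Let dp[i][j] be the LCS length of the first i characters of s and the first j characters of t. dp[i][j] = dp[i-1][j-1]+1 when the i-th and j-th characters match, else max(dp[i-1][j], dp[i][j-1]).
    ·  S  C  V  J  N
 ·  0  0  0  0  0  0
 Q  0  0  0  0  0  0
 N  0  0  0  0  0  1
 J  0  0  0  0  1  1
 J  0  0  0  0  1  1
 A  0  0  0  0  1  1
 N  0  0  0  0  1  2
dp[6][5] = 2. One LCS (by backtracking along matches): JN.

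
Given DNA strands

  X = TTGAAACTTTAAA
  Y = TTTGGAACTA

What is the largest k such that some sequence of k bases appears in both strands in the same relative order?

8

One common subsequence of length 8: T [1,2]; then T [2,3]; then G [3,5]; then A [5,6]; then A [6,7]; then C [7,8]; then T [10,9]; then A [13,10], and the DP table's final entry dp[13][10] is also 8, so no common subsequence is longer.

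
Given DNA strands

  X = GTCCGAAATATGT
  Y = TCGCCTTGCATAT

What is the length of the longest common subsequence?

Taking G (X #1, Y #3), then C (X #3, Y #4), then C (X #4, Y #5), then G (X #5, Y #8), then A (X #8, Y #10), then T (X #9, Y #11), then A (X #10, Y #12), then T (X #13, Y #13) gives a common subsequence of length 8. Since dp[13][13] = 8, nothing longer is possible.

8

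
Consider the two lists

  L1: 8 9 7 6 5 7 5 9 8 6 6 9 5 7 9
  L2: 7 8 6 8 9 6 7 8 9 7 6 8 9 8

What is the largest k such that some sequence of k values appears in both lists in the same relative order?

8

One common subsequence of length 8: 8 [1,4], then 9 [2,5], then 6 [4,6], then 7 [6,7], then 8 [9,8], then 9 [12,9], then 7 [14,10], then 9 [15,13]. The LCS DP gives dp[15][14] = 8, so this is optimal.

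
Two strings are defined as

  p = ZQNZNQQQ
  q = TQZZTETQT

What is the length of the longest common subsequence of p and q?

3

One common subsequence of length 3: Z at p[1]=q[3], then Z at p[4]=q[4], then Q at p[6]=q[8]. The LCS DP gives dp[8][9] = 3, so this is optimal.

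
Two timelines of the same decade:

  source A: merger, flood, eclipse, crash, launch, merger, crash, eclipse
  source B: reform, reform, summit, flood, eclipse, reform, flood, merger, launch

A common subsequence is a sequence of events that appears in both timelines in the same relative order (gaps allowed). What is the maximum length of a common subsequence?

Pick flood [2,4], eclipse [3,5], launch [5,9]; all 3 events appear in both, in order. The LCS DP gives dp[8][9] = 3, so this is optimal.

3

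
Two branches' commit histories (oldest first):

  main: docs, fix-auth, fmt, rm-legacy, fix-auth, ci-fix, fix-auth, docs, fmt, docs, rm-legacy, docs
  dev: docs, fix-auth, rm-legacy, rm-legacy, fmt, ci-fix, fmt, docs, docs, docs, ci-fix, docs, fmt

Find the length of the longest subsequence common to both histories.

Pick docs at main[1]=dev[1], then fix-auth at main[2]=dev[2], then fmt at main[3]=dev[5], then ci-fix at main[6]=dev[6], then docs at main[8]=dev[9], then docs at main[10]=dev[10], then docs at main[12]=dev[12]; all 7 commits appear in both, in order, and the DP table's final entry dp[12][13] is also 7, so no common subsequence is longer.

7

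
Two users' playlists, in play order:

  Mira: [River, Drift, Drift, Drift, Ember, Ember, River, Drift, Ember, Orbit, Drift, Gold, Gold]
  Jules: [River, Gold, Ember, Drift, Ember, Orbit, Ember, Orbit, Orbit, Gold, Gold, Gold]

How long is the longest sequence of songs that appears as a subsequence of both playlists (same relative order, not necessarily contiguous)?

One common subsequence of length 7: River [1,1], then Drift [4,4], then Ember [5,5], then Ember [6,7], then Orbit [10,9], then Gold [12,11], then Gold [13,12]. Since dp[13][12] = 7, nothing longer is possible.

7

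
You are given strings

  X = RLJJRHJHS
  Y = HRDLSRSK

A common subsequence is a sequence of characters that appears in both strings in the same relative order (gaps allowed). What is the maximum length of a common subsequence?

4

One common subsequence of length 4: R [1,2]; then L [2,4]; then R [5,6]; then S [9,7], and the DP table's final entry dp[9][8] is also 4, so no common subsequence is longer.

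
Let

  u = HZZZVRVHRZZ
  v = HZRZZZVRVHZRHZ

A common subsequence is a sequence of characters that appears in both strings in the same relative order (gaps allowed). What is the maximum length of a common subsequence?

Pick H at u[1]=v[1]; then Z at u[2]=v[4]; then Z at u[3]=v[5]; then Z at u[4]=v[6]; then V at u[5]=v[7]; then R at u[6]=v[8]; then V at u[7]=v[9]; then H at u[8]=v[10]; then R at u[9]=v[12]; then Z at u[11]=v[14]; all 10 characters appear in both, in order. The LCS DP gives dp[11][14] = 10, so this is optimal.

10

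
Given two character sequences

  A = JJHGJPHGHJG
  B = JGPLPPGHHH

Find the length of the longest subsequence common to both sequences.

Pick J [2,1], G [4,2], P [6,6], H [7,9], H [9,10]; all 5 characters appear in both, in order. dp[11][10] = 5 confirms this is the maximum.

5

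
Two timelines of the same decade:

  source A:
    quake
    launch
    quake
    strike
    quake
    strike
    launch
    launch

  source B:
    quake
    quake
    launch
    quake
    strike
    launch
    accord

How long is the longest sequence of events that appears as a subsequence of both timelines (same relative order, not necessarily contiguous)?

One common subsequence of length 5: quake [1,2], launch [2,3], quake [5,4], strike [6,5], launch [7,6]. dp[8][7] = 5 confirms this is the maximum.

5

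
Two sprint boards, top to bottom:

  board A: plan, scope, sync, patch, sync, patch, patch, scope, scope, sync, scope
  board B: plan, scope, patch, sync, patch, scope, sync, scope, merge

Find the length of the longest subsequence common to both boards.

8

Pick plan [1,1] → scope [2,2] → patch [4,3] → sync [5,4] → patch [7,5] → scope [9,6] → sync [10,7] → scope [11,8]; all 8 tasks appear in both, in order, and the DP table's final entry dp[11][9] is also 8, so no common subsequence is longer.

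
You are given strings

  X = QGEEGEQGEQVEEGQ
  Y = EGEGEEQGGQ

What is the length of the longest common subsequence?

Match G at X[2]=Y[2] → E at X[3]=Y[3] → E at X[4]=Y[5] → E at X[6]=Y[6] → Q at X[7]=Y[7] → G at X[8]=Y[8] → G at X[14]=Y[9] → Q at X[15]=Y[10] — 8 characters in the same relative order in both. Since dp[15][10] = 8, nothing longer is possible.

8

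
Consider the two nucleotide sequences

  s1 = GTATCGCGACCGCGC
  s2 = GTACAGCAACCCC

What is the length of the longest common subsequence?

11

Match G [1,1] → T [2,2] → A [3,3] → C [5,4] → G [6,6] → C [7,7] → A [9,9] → C [10,10] → C [11,11] → C [13,12] → C [15,13] — 11 bases in the same relative order in both. The LCS DP gives dp[15][13] = 11, so this is optimal.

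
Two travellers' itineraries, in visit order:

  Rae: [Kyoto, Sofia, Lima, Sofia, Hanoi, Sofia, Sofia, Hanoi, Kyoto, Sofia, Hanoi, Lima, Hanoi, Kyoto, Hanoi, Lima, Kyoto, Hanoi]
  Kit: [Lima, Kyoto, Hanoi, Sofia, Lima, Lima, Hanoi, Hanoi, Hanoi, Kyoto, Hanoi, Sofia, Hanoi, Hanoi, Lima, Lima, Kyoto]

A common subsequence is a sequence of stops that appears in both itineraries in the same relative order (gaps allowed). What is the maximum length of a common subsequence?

11

Taking Kyoto (Rae #1, Kit #2); then Sofia (Rae #2, Kit #4); then Lima (Rae #3, Kit #6); then Hanoi (Rae #5, Kit #8); then Hanoi (Rae #8, Kit #9); then Kyoto (Rae #9, Kit #10); then Sofia (Rae #10, Kit #12); then Hanoi (Rae #11, Kit #14); then Lima (Rae #12, Kit #15); then Lima (Rae #16, Kit #16); then Kyoto (Rae #17, Kit #17) gives a common subsequence of length 11. The LCS DP gives dp[18][17] = 11, so this is optimal.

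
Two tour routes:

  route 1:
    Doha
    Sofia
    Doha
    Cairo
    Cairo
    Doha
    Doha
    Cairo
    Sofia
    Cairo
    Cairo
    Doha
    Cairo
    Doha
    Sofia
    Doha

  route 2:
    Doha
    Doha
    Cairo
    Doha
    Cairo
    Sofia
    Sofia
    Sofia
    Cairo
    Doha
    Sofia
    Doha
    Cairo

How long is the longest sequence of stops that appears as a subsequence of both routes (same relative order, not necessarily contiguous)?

Taking Doha [1,1], Doha [3,2], Cairo [5,3], Doha [7,4], Cairo [8,5], Sofia [9,8], Cairo [13,9], Doha [14,10], Sofia [15,11], Doha [16,12] gives a common subsequence of length 10, and the DP table's final entry dp[16][13] is also 10, so no common subsequence is longer.

10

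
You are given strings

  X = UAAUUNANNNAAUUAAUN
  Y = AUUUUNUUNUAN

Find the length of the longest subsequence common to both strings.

8

Match U (X #1, Y #3), U (X #4, Y #4), U (X #5, Y #5), N (X #6, Y #6), N (X #10, Y #9), U (X #14, Y #10), A (X #16, Y #11), N (X #18, Y #12) — 8 characters in the same relative order in both, and the DP table's final entry dp[18][12] is also 8, so no common subsequence is longer.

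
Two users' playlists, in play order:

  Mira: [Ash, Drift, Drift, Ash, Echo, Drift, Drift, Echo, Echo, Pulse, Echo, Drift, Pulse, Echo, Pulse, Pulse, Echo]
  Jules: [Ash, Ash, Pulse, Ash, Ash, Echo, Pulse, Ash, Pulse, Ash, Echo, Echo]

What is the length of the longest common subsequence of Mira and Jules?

Taking Ash [1,4]; then Ash [4,5]; then Echo [9,6]; then Pulse [10,7]; then Pulse [13,9]; then Echo [14,11]; then Echo [17,12] gives a common subsequence of length 7. The LCS DP gives dp[17][12] = 7, so this is optimal.

7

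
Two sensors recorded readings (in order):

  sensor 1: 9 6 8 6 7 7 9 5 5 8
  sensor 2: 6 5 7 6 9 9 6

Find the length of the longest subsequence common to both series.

Let dp[i][j] be the LCS length of the first i values of sensor 1 and the first j values of sensor 2. dp[i][j] = dp[i-1][j-1]+1 when the i-th and j-th values match, else max(dp[i-1][j], dp[i][j-1]).
    ·  6  5  7  6  9  9  6
 ·  0  0  0  0  0  0  0  0
 9  0  0  0  0  0  1  1  1
 6  0  1  1  1  1  1  1  2
 8  0  1  1  1  1  1  1  2
 6  0  1  1  1  2  2  2  2
 7  0  1  1  2  2  2  2  2
 7  0  1  1  2  2  2  2  2
 9  0  1  1  2  2  3  3  3
 5  0  1  2  2  2  3  3  3
 5  0  1  2  2  2  3  3  3
 8  0  1  2  2  2  3  3  3
dp[10][7] = 3. One LCS (by backtracking along matches): 6, 6, 9.

3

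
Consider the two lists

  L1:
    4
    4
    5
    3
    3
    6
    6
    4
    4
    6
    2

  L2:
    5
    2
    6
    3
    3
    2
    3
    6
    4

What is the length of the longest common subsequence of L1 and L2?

Match 5 at L1[3]=L2[1]; then 3 at L1[4]=L2[5]; then 3 at L1[5]=L2[7]; then 6 at L1[7]=L2[8]; then 4 at L1[9]=L2[9] — 5 values in the same relative order in both, and the DP table's final entry dp[11][9] is also 5, so no common subsequence is longer.

5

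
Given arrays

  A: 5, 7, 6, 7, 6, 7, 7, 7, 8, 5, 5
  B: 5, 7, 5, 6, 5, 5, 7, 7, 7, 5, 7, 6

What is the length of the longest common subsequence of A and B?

7

Taking 5 at A[1]=B[1], then 7 at A[2]=B[2], then 6 at A[3]=B[4], then 7 at A[4]=B[7], then 7 at A[6]=B[8], then 7 at A[7]=B[9], then 7 at A[8]=B[11] gives a common subsequence of length 7. dp[11][12] = 7 confirms this is the maximum.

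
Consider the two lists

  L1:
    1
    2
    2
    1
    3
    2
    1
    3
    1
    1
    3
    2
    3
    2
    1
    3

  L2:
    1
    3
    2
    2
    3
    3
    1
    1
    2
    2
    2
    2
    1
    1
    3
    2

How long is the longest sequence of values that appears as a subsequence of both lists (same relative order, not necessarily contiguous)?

Taking 1 (L1 #1, L2 #1), 2 (L1 #2, L2 #3), 2 (L1 #3, L2 #4), 3 (L1 #5, L2 #5), 3 (L1 #8, L2 #6), 1 (L1 #9, L2 #7), 1 (L1 #10, L2 #8), 2 (L1 #12, L2 #11), 2 (L1 #14, L2 #12), 1 (L1 #15, L2 #14), 3 (L1 #16, L2 #15) gives a common subsequence of length 11. dp[16][16] = 11 confirms this is the maximum.

11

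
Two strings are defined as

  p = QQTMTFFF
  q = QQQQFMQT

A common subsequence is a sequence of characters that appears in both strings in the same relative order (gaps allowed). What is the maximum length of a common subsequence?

Taking Q [1,3], Q [2,4], M [4,6], T [5,8] gives a common subsequence of length 4. Since dp[8][8] = 4, nothing longer is possible.

4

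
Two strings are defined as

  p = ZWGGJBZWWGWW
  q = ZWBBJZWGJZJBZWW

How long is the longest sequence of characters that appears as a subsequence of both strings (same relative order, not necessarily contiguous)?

Match Z (p #1, q #6) → W (p #2, q #7) → G (p #3, q #8) → J (p #5, q #11) → B (p #6, q #12) → Z (p #7, q #13) → W (p #11, q #14) → W (p #12, q #15) — 8 characters in the same relative order in both. dp[12][15] = 8 confirms this is the maximum.

8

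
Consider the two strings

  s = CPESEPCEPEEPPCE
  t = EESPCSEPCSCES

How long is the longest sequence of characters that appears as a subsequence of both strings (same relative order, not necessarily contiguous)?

Pick E [3,2], S [4,3], P [6,4], C [7,5], E [8,7], P [9,8], C [14,11], E [15,12]; all 8 characters appear in both, in order. dp[15][13] = 8 confirms this is the maximum.

8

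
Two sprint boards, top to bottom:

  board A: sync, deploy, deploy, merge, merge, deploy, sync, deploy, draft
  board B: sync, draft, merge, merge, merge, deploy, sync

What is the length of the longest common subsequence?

One common subsequence of length 5: sync [1,1], merge [4,4], merge [5,5], deploy [6,6], sync [7,7]. Since dp[9][7] = 5, nothing longer is possible.

5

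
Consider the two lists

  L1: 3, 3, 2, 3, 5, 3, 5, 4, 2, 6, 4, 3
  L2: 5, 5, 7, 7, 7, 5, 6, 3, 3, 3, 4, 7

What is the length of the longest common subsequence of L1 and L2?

Taking 3 [2,8]; then 3 [4,9]; then 3 [6,10]; then 4 [8,11] gives a common subsequence of length 4, and the DP table's final entry dp[12][12] is also 4, so no common subsequence is longer.

4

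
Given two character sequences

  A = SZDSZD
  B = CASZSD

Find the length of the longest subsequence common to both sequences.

Let dp[i][j] be the LCS length of the first i characters of A and the first j characters of B. dp[i][j] = dp[i-1][j-1]+1 when the i-th and j-th characters match, else max(dp[i-1][j], dp[i][j-1]).
    ·  C  A  S  Z  S  D
 ·  0  0  0  0  0  0  0
 S  0  0  0  1  1  1  1
 Z  0  0  0  1  2  2  2
 D  0  0  0  1  2  2  3
 S  0  0  0  1  2  3  3
 Z  0  0  0  1  2  3  3
 D  0  0  0  1  2  3  4
dp[6][6] = 4. One LCS (by backtracking along matches): SZSD.

4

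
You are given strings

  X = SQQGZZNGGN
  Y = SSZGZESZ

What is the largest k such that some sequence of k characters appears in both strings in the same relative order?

4

Taking S at X[1]=Y[2], then G at X[4]=Y[4], then Z at X[5]=Y[5], then Z at X[6]=Y[8] gives a common subsequence of length 4. dp[10][8] = 4 confirms this is the maximum.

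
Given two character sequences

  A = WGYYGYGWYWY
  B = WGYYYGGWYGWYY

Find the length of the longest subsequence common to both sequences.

10

Match W [1,1]; then G [2,2]; then Y [3,4]; then Y [4,5]; then G [5,7]; then Y [6,9]; then G [7,10]; then W [8,11]; then Y [9,12]; then Y [11,13] — 10 characters in the same relative order in both. Since dp[11][13] = 10, nothing longer is possible.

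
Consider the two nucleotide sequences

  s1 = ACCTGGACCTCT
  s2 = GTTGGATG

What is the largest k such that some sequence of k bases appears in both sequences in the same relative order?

Let dp[i][j] be the LCS length of the first i bases of s1 and the first j bases of s2. dp[i][j] = dp[i-1][j-1]+1 when the i-th and j-th bases match, else max(dp[i-1][j], dp[i][j-1]).
    ·  G  T  T  G  G  A  T  G
 ·  0  0  0  0  0  0  0  0  0
 A  0  0  0  0  0  0  1  1  1
 C  0  0  0  0  0  0  1  1  1
 C  0  0  0  0  0  0  1  1  1
 T  0  0  1  1  1  1  1  2  2
 G  0  1  1  1  2  2  2  2  3
 G  0  1  1  1  2  3  3  3  3
 A  0  1  1  1  2  3  4  4  4
 C  0  1  1  1  2  3  4  4  4
 C  0  1  1  1  2  3  4  4  4
 T  0  1  2  2  2  3  4  5  5
 C  0  1  2  2  2  3  4  5  5
 T  0  1  2  3  3  3  4  5  5
dp[12][8] = 5. One LCS (by backtracking along matches): TGGAT.

5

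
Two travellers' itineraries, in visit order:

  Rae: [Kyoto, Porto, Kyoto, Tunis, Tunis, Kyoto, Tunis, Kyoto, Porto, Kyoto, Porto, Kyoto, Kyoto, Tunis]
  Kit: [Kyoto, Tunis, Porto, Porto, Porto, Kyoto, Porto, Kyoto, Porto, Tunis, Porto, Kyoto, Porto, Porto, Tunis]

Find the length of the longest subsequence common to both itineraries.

9

One common subsequence of length 9: Kyoto [1,1], then Porto [2,5], then Kyoto [3,6], then Kyoto [6,8], then Tunis [7,10], then Kyoto [8,12], then Porto [9,13], then Porto [11,14], then Tunis [14,15]. dp[14][15] = 9 confirms this is the maximum.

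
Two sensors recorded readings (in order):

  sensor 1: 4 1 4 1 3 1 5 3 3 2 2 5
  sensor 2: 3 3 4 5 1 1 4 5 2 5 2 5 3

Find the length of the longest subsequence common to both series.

Pick 4 (sensor 1 #1, sensor 2 #3) → 1 (sensor 1 #2, sensor 2 #6) → 4 (sensor 1 #3, sensor 2 #7) → 5 (sensor 1 #7, sensor 2 #8) → 2 (sensor 1 #10, sensor 2 #9) → 2 (sensor 1 #11, sensor 2 #11) → 5 (sensor 1 #12, sensor 2 #12); all 7 values appear in both, in order. dp[12][13] = 7 confirms this is the maximum.

7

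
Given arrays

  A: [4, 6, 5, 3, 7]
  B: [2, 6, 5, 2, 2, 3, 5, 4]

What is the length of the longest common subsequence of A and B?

Match 6 at A[2]=B[2], 5 at A[3]=B[3], 3 at A[4]=B[6] — 3 values in the same relative order in both. Since dp[5][8] = 3, nothing longer is possible.

3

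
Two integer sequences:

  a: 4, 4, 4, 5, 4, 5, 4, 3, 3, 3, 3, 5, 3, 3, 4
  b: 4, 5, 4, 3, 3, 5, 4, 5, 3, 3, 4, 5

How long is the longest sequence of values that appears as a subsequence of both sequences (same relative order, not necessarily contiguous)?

Taking 4 [3,1] → 5 [4,2] → 4 [5,3] → 5 [6,6] → 4 [7,7] → 5 [12,8] → 3 [13,9] → 3 [14,10] → 4 [15,11] gives a common subsequence of length 9. Since dp[15][12] = 9, nothing longer is possible.

9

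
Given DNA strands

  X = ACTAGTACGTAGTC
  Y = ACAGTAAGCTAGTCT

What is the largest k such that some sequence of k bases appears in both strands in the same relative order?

12

Taking A (X #1, Y #1) → C (X #2, Y #2) → A (X #4, Y #3) → G (X #5, Y #4) → T (X #6, Y #5) → A (X #7, Y #7) → C (X #8, Y #9) → T (X #10, Y #10) → A (X #11, Y #11) → G (X #12, Y #12) → T (X #13, Y #13) → C (X #14, Y #14) gives a common subsequence of length 12. dp[14][15] = 12 confirms this is the maximum.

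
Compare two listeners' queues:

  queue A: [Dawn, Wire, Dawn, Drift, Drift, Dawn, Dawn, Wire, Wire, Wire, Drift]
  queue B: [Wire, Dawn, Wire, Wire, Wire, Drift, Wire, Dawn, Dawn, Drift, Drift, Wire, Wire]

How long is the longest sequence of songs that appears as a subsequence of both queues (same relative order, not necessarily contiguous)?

Pick Dawn (queue A #1, queue B #2) → Wire (queue A #2, queue B #7) → Dawn (queue A #3, queue B #9) → Drift (queue A #4, queue B #10) → Drift (queue A #5, queue B #11) → Wire (queue A #9, queue B #12) → Wire (queue A #10, queue B #13); all 7 songs appear in both, in order. dp[11][13] = 7 confirms this is the maximum.

7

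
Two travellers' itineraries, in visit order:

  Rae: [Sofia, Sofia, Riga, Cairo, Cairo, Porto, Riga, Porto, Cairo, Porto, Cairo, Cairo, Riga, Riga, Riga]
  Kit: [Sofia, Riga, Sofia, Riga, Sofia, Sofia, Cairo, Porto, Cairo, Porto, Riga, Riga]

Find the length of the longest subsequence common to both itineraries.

Pick Sofia (Rae #1, Kit #1), then Sofia (Rae #2, Kit #3), then Riga (Rae #3, Kit #4), then Cairo (Rae #5, Kit #7), then Porto (Rae #8, Kit #8), then Cairo (Rae #9, Kit #9), then Porto (Rae #10, Kit #10), then Riga (Rae #14, Kit #11), then Riga (Rae #15, Kit #12); all 9 stops appear in both, in order, and the DP table's final entry dp[15][12] is also 9, so no common subsequence is longer.

9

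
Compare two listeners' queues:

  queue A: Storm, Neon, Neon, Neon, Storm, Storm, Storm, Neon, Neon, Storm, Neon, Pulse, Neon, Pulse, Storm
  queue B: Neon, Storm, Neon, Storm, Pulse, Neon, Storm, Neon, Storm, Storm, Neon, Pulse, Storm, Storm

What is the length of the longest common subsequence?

9

Pick Storm at queue A[1]=queue B[2] → Neon at queue A[2]=queue B[3] → Neon at queue A[3]=queue B[6] → Neon at queue A[4]=queue B[8] → Storm at queue A[6]=queue B[9] → Storm at queue A[7]=queue B[10] → Neon at queue A[8]=queue B[11] → Storm at queue A[10]=queue B[13] → Storm at queue A[15]=queue B[14]; all 9 songs appear in both, in order. dp[15][14] = 9 confirms this is the maximum.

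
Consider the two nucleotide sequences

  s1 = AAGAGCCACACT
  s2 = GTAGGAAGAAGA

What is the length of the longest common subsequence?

Let dp[i][j] be the LCS length of the first i bases of s1 and the first j bases of s2. dp[i][j] = dp[i-1][j-1]+1 when the i-th and j-th bases match, else max(dp[i-1][j], dp[i][j-1]).
    ·  G  T  A  G  G  A  A  G  A  A  G  A
 ·  0  0  0  0  0  0  0  0  0  0  0  0  0
 A  0  0  0  1  1  1  1  1  1  1  1  1  1
 A  0  0  0  1  1  1  2  2  2  2  2  2  2
 G  0  1  1  1  2  2  2  2  3  3  3  3  3
 A  0  1  1  2  2  2  3  3  3  4  4  4  4
 G  0  1  1  2  3  3  3  3  4  4  4  5  5
 C  0  1  1  2  3  3  3  3  4  4  4  5  5
 C  0  1  1  2  3  3  3  3  4  4  4  5  5
 A  0  1  1  2  3  3  4  4  4  5  5  5  6
 C  0  1  1  2  3  3  4  4  4  5  5  5  6
 A  0  1  1  2  3  3  4  5  5  5  6  6  6
 C  0  1  1  2  3  3  4  5  5  5  6  6  6
 T  0  1  2  2  3  3  4  5  5  5  6  6  6
dp[12][12] = 6. One LCS (by backtracking along matches): AAGAGA.

6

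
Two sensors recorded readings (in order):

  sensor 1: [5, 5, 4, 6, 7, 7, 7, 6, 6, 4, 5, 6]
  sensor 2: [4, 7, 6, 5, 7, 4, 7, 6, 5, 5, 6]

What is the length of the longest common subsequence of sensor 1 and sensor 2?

Pick 4 (sensor 1 #3, sensor 2 #1), 6 (sensor 1 #4, sensor 2 #3), 7 (sensor 1 #5, sensor 2 #5), 7 (sensor 1 #7, sensor 2 #7), 6 (sensor 1 #8, sensor 2 #8), 5 (sensor 1 #11, sensor 2 #10), 6 (sensor 1 #12, sensor 2 #11); all 7 values appear in both, in order, and the DP table's final entry dp[12][11] is also 7, so no common subsequence is longer.

7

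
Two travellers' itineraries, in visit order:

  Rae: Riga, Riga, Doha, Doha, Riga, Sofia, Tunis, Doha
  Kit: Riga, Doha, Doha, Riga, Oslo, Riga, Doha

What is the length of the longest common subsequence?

One common subsequence of length 5: Riga [2,1] → Doha [3,2] → Doha [4,3] → Riga [5,6] → Doha [8,7]. dp[8][7] = 5 confirms this is the maximum.

5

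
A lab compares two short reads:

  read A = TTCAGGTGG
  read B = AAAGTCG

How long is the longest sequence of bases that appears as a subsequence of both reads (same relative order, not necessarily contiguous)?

4

Match A (read A #4, read B #3), G (read A #6, read B #4), T (read A #7, read B #5), G (read A #9, read B #7) — 4 bases in the same relative order in both. The LCS DP gives dp[9][7] = 4, so this is optimal.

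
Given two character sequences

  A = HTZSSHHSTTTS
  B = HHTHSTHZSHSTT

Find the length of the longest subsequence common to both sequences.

8

Pick H [1,4] → T [2,6] → Z [3,8] → S [5,9] → H [7,10] → S [8,11] → T [10,12] → T [11,13]; all 8 characters appear in both, in order. Since dp[12][13] = 8, nothing longer is possible.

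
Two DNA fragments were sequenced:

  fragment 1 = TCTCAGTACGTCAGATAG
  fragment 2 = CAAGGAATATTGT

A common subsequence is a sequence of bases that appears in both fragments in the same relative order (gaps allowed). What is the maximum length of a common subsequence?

Taking C at fragment 1[2]=fragment 2[1], then A at fragment 1[5]=fragment 2[3], then G at fragment 1[6]=fragment 2[4], then G at fragment 1[10]=fragment 2[5], then A at fragment 1[13]=fragment 2[6], then A at fragment 1[15]=fragment 2[7], then T at fragment 1[16]=fragment 2[8], then A at fragment 1[17]=fragment 2[9], then G at fragment 1[18]=fragment 2[12] gives a common subsequence of length 9. dp[18][13] = 9 confirms this is the maximum.

9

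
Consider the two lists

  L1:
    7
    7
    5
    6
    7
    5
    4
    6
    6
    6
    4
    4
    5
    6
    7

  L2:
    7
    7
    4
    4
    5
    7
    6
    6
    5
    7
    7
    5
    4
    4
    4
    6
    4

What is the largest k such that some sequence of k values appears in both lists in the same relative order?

Taking 7 [1,1], then 7 [2,2], then 5 [3,5], then 6 [4,8], then 7 [5,11], then 5 [6,12], then 4 [7,13], then 4 [11,14], then 4 [12,15], then 6 [14,16] gives a common subsequence of length 10, and the DP table's final entry dp[15][17] is also 10, so no common subsequence is longer.

10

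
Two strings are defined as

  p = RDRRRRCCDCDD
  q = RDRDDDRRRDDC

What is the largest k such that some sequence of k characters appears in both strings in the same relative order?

One common subsequence of length 8: R [1,1]; then D [2,2]; then R [3,3]; then R [4,7]; then R [5,8]; then R [6,9]; then D [9,11]; then C [10,12]. The LCS DP gives dp[12][12] = 8, so this is optimal.

8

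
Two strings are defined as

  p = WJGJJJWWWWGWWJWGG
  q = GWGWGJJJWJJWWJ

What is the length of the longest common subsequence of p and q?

9

One common subsequence of length 9: W (p #1, q #4); then G (p #3, q #5); then J (p #4, q #6); then J (p #5, q #7); then J (p #6, q #8); then W (p #7, q #9); then W (p #12, q #12); then W (p #13, q #13); then J (p #14, q #14). dp[17][14] = 9 confirms this is the maximum.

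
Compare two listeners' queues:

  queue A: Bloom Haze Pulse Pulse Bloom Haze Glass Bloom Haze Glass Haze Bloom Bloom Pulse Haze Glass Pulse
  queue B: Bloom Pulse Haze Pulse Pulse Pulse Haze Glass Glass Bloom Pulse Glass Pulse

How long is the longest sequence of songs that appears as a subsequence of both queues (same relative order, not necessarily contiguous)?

Pick Bloom (queue A #1, queue B #1), Haze (queue A #2, queue B #3), Pulse (queue A #3, queue B #5), Pulse (queue A #4, queue B #6), Haze (queue A #6, queue B #7), Glass (queue A #7, queue B #8), Glass (queue A #10, queue B #9), Bloom (queue A #13, queue B #10), Pulse (queue A #14, queue B #11), Glass (queue A #16, queue B #12), Pulse (queue A #17, queue B #13); all 11 songs appear in both, in order. Since dp[17][13] = 11, nothing longer is possible.

11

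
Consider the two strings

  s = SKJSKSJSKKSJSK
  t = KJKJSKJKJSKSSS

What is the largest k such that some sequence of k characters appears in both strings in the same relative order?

Pick K (s #2, t #1); then J (s #3, t #2); then K (s #5, t #3); then J (s #7, t #4); then S (s #8, t #5); then K (s #9, t #6); then K (s #10, t #8); then J (s #12, t #9); then S (s #13, t #10); then K (s #14, t #11); all 10 characters appear in both, in order, and the DP table's final entry dp[14][14] is also 10, so no common subsequence is longer.

10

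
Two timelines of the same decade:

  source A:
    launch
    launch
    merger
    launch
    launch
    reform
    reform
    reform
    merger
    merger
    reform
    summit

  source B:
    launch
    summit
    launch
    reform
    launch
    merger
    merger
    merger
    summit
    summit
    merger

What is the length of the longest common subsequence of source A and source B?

Taking launch at source A[1]=source B[3], launch at source A[2]=source B[5], merger at source A[3]=source B[6], merger at source A[9]=source B[7], merger at source A[10]=source B[8], summit at source A[12]=source B[10] gives a common subsequence of length 6. Since dp[12][11] = 6, nothing longer is possible.

6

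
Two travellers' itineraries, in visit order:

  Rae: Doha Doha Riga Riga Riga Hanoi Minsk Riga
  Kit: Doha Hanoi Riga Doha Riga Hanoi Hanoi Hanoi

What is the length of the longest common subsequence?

4

Match Doha at Rae[1]=Kit[1], Doha at Rae[2]=Kit[4], Riga at Rae[3]=Kit[5], Hanoi at Rae[6]=Kit[8] — 4 stops in the same relative order in both. dp[8][8] = 4 confirms this is the maximum.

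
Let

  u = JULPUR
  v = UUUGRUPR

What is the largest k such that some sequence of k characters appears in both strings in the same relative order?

3

Let dp[i][j] be the LCS length of the first i characters of u and the first j characters of v. dp[i][j] = dp[i-1][j-1]+1 when the i-th and j-th characters match, else max(dp[i-1][j], dp[i][j-1]).
    ·  U  U  U  G  R  U  P  R
 ·  0  0  0  0  0  0  0  0  0
 J  0  0  0  0  0  0  0  0  0
 U  0  1  1  1  1  1  1  1  1
 L  0  1  1  1  1  1  1  1  1
 P  0  1  1  1  1  1  1  2  2
 U  0  1  2  2  2  2  2  2  2
 R  0  1  2  2  2  3  3  3  3
dp[6][8] = 3. One LCS (by backtracking along matches): UPR.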